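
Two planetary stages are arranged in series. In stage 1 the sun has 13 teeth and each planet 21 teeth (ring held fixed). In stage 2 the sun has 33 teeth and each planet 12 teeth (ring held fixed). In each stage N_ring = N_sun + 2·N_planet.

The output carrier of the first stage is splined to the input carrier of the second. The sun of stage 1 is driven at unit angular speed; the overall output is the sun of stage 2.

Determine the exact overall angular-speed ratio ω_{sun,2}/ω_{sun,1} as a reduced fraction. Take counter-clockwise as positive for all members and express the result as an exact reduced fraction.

195/374

Stage 1: N_ring = 13 + 2·21 = 55
Stage 1: 13(ω_s−ω_c) = −55(ω_r−ω_c),  ω_r=0, ω_s=1
Stage 1: 13(1−ω_c) = −55(0−ω_c)  ⇒  68ω_c = 13  ⇒  ω_c = 13/68
  ⇒ ω_c¹/ω_s¹ = 13/68
Stage 2: N_ring = 33 + 2·12 = 57
Stage 2: 33(ω_s−ω_c) = −57(ω_r−ω_c),  ω_r=0, ω_c=1
Stage 2: ω_s = 1 − (57/33)(0−1) = 30/11
  ⇒ ω_s²/ω_c² = 30/11
Coupling ω_c² = ω_c¹ ⇒ overall = 13/68 × 30/11 = 195/374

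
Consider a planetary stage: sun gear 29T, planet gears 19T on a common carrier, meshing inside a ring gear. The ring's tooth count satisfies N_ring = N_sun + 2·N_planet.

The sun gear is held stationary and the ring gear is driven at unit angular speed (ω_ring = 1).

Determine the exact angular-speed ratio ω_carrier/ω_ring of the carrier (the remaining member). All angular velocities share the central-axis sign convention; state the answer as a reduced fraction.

N_ring = 29 + 2·19 = 67
29(ω_s−ω_c) = −67(ω_r−ω_c),  ω_s=0, ω_r=1
29(0−ω_c) = −67(1−ω_c)  ⇒  96ω_c = 67  ⇒  ω_c = 67/96
ω_c/ω_r = 67/96

67/96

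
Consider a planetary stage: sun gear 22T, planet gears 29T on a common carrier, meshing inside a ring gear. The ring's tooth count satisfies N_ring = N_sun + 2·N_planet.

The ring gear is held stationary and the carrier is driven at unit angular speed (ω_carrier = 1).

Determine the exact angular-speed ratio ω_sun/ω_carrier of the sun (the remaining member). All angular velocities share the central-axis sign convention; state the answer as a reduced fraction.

51/11

N_ring = 22 + 2·29 = 80
22(ω_s−ω_c) = −80(ω_r−ω_c),  ω_r=0, ω_c=1
ω_s = 1 − (80/22)(0−1) = 51/11
ω_s/ω_c = 51/11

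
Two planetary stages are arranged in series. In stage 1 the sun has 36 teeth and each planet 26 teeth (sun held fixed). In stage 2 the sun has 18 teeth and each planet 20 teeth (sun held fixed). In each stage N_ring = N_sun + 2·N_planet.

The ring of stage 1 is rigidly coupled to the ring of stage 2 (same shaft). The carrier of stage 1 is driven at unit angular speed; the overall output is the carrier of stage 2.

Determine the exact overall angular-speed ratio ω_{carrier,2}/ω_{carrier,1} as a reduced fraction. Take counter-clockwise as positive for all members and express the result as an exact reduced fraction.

Stage 1: N_ring = 36 + 2·26 = 88
Stage 1: 36(ω_s−ω_c) = −88(ω_r−ω_c),  ω_s=0, ω_c=1
Stage 1: ω_r = 1 − (36/88)(0−1) = 31/22
  ⇒ ω_r¹/ω_c¹ = 31/22
Stage 2: N_ring = 18 + 2·20 = 58
Stage 2: 18(ω_s−ω_c) = −58(ω_r−ω_c),  ω_s=0, ω_r=1
Stage 2: 18(0−ω_c) = −58(1−ω_c)  ⇒  76ω_c = 58  ⇒  ω_c = 29/38
  ⇒ ω_c²/ω_r² = 29/38
Coupling ω_r² = ω_r¹ ⇒ overall = 31/22 × 29/38 = 899/836

899/836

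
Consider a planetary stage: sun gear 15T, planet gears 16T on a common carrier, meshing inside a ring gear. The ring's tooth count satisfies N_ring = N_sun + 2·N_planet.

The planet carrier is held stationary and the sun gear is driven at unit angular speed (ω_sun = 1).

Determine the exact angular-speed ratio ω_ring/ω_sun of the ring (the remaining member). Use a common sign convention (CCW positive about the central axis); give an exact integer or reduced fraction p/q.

N_ring = 15 + 2·16 = 47
15(ω_s−ω_c) = −47(ω_r−ω_c),  ω_c=0, ω_s=1
ω_r = 0 − (15/47)(1−0) = -15/47
ω_r/ω_s = -15/47

-15/47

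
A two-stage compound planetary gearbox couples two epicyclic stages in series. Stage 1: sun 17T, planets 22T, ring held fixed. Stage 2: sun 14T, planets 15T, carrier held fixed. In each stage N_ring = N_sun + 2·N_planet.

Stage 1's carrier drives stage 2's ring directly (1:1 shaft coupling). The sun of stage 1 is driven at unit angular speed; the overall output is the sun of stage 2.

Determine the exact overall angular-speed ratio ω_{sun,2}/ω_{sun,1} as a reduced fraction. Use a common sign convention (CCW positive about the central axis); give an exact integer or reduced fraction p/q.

Stage 1: N_ring = 17 + 2·22 = 61
Stage 1: 17(ω_s−ω_c) = −61(ω_r−ω_c),  ω_r=0, ω_s=1
Stage 1: 17(1−ω_c) = −61(0−ω_c)  ⇒  78ω_c = 17  ⇒  ω_c = 17/78
  ⇒ ω_c¹/ω_s¹ = 17/78
Stage 2: N_ring = 14 + 2·15 = 44
Stage 2: 14(ω_s−ω_c) = −44(ω_r−ω_c),  ω_c=0, ω_r=1
Stage 2: ω_s = 0 − (44/14)(1−0) = -22/7
  ⇒ ω_s²/ω_r² = -22/7
Coupling ω_r² = ω_c¹ ⇒ overall = 17/78 × -22/7 = -187/273

-187/273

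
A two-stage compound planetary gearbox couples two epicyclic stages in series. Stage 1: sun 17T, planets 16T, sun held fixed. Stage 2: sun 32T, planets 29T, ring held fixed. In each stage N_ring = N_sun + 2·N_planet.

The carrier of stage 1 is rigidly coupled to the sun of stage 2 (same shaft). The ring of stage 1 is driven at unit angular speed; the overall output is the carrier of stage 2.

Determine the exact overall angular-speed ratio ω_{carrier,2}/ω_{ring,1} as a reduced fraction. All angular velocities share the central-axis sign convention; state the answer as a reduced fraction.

Stage 1: N_ring = 17 + 2·16 = 49
Stage 1: 17(ω_s−ω_c) = −49(ω_r−ω_c),  ω_s=0, ω_r=1
Stage 1: 17(0−ω_c) = −49(1−ω_c)  ⇒  66ω_c = 49  ⇒  ω_c = 49/66
  ⇒ ω_c¹/ω_r¹ = 49/66
Stage 2: N_ring = 32 + 2·29 = 90
Stage 2: 32(ω_s−ω_c) = −90(ω_r−ω_c),  ω_r=0, ω_s=1
Stage 2: 32(1−ω_c) = −90(0−ω_c)  ⇒  122ω_c = 32  ⇒  ω_c = 16/61
  ⇒ ω_c²/ω_s² = 16/61
Coupling ω_s² = ω_c¹ ⇒ overall = 49/66 × 16/61 = 392/2013

392/2013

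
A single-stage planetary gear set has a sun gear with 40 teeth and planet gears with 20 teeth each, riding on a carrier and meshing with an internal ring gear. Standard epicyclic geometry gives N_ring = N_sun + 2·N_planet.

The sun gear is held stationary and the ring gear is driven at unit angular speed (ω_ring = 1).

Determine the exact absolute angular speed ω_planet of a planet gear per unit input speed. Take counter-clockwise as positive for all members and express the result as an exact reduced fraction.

2

N_ring = 40 + 2·20 = 80
40(ω_s−ω_c) = −80(ω_r−ω_c),  ω_s=0, ω_r=1
40(0−ω_c) = −80(1−ω_c)  ⇒  120ω_c = 80  ⇒  ω_c = 2/3
sun–planet: 40·(0−2/3) = −20·(ω_p−ω_c)  ⇒  ω_p−ω_c = −(40/20)·(-2/3) = 4/3
ω_p = 2/3 + 4/3 = 2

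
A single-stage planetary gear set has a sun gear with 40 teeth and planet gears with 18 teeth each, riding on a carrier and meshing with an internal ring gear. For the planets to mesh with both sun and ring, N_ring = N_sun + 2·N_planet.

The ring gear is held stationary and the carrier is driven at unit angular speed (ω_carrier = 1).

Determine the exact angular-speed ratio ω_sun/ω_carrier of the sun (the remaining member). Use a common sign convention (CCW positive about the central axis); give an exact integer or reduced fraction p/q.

29/10

N_ring = 40 + 2·18 = 76
40(ω_s−ω_c) = −76(ω_r−ω_c),  ω_r=0, ω_c=1
ω_s = 1 − (76/40)(0−1) = 29/10
ω_s/ω_c = 29/10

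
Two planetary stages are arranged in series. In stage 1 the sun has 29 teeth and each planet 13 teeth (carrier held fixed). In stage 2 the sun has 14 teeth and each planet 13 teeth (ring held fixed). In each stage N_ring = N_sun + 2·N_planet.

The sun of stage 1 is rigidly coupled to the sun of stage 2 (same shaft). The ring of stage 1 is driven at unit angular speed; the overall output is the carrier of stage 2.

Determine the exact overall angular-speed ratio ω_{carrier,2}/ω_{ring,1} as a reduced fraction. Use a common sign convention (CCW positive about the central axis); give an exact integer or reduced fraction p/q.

-385/783

Stage 1: N_ring = 29 + 2·13 = 55
Stage 1: 29(ω_s−ω_c) = −55(ω_r−ω_c),  ω_c=0, ω_r=1
Stage 1: ω_s = 0 − (55/29)(1−0) = -55/29
  ⇒ ω_s¹/ω_r¹ = -55/29
Stage 2: N_ring = 14 + 2·13 = 40
Stage 2: 14(ω_s−ω_c) = −40(ω_r−ω_c),  ω_r=0, ω_s=1
Stage 2: 14(1−ω_c) = −40(0−ω_c)  ⇒  54ω_c = 14  ⇒  ω_c = 7/27
  ⇒ ω_c²/ω_s² = 7/27
Coupling ω_s² = ω_s¹ ⇒ overall = -55/29 × 7/27 = -385/783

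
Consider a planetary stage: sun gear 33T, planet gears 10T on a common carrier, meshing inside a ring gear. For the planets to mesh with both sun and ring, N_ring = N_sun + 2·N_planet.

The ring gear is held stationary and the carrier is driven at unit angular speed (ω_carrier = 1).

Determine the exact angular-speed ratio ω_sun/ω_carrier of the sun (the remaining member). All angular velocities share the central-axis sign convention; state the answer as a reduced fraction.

N_ring = 33 + 2·10 = 53
33(ω_s−ω_c) = −53(ω_r−ω_c),  ω_r=0, ω_c=1
ω_s = 1 − (53/33)(0−1) = 86/33
ω_s/ω_c = 86/33

86/33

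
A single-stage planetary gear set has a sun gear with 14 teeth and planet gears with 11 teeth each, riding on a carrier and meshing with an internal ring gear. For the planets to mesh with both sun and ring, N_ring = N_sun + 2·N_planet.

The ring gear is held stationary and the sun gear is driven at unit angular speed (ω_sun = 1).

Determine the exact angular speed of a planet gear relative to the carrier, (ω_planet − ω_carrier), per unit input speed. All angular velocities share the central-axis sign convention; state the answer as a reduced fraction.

-252/275

N_ring = 14 + 2·11 = 36
14(ω_s−ω_c) = −36(ω_r−ω_c),  ω_r=0, ω_s=1
14(1−ω_c) = −36(0−ω_c)  ⇒  50ω_c = 14  ⇒  ω_c = 7/25
sun–planet: 14·(1−7/25) = −11·(ω_p−ω_c)  ⇒  ω_p−ω_c = −(14/11)·(18/25) = -252/275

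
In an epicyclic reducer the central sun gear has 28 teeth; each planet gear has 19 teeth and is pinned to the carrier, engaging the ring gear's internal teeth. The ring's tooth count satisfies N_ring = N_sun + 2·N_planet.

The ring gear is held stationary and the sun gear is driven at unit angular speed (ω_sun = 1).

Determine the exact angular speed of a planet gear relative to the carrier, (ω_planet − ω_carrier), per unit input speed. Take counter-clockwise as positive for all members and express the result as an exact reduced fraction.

-924/893

N_ring = 28 + 2·19 = 66
28(ω_s−ω_c) = −66(ω_r−ω_c),  ω_r=0, ω_s=1
28(1−ω_c) = −66(0−ω_c)  ⇒  94ω_c = 28  ⇒  ω_c = 14/47
sun–planet: 28·(1−14/47) = −19·(ω_p−ω_c)  ⇒  ω_p−ω_c = −(28/19)·(33/47) = -924/893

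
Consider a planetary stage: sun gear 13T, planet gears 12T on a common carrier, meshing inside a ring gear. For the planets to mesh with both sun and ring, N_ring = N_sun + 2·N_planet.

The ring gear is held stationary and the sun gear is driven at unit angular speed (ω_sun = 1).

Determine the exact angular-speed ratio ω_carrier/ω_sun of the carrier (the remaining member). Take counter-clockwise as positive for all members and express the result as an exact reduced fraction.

13/50

N_ring = 13 + 2·12 = 37
13(ω_s−ω_c) = −37(ω_r−ω_c),  ω_r=0, ω_s=1
13(1−ω_c) = −37(0−ω_c)  ⇒  50ω_c = 13  ⇒  ω_c = 13/50
ω_c/ω_s = 13/50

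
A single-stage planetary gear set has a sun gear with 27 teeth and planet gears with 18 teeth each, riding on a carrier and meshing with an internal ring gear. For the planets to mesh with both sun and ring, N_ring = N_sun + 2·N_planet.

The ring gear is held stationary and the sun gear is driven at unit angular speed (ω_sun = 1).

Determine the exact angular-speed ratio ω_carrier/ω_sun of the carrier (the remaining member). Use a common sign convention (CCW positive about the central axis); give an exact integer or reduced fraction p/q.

3/10

N_ring = 27 + 2·18 = 63
27(ω_s−ω_c) = −63(ω_r−ω_c),  ω_r=0, ω_s=1
27(1−ω_c) = −63(0−ω_c)  ⇒  90ω_c = 27  ⇒  ω_c = 3/10
ω_c/ω_s = 3/10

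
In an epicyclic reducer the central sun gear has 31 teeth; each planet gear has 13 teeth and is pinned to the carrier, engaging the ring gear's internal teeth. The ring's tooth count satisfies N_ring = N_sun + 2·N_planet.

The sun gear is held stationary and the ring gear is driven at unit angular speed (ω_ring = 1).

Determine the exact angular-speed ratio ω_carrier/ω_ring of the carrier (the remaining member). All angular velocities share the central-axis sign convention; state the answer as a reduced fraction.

57/88

N_ring = 31 + 2·13 = 57
31(ω_s−ω_c) = −57(ω_r−ω_c),  ω_s=0, ω_r=1
31(0−ω_c) = −57(1−ω_c)  ⇒  88ω_c = 57  ⇒  ω_c = 57/88
ω_c/ω_r = 57/88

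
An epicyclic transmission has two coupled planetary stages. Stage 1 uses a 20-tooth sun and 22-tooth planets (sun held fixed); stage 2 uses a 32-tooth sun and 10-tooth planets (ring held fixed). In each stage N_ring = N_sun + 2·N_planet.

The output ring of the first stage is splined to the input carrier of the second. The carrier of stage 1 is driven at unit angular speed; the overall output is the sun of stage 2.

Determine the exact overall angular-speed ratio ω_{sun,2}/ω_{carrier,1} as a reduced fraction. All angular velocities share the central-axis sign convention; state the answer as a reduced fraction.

441/128

Stage 1: N_ring = 20 + 2·22 = 64
Stage 1: 20(ω_s−ω_c) = −64(ω_r−ω_c),  ω_s=0, ω_c=1
Stage 1: ω_r = 1 − (20/64)(0−1) = 21/16
  ⇒ ω_r¹/ω_c¹ = 21/16
Stage 2: N_ring = 32 + 2·10 = 52
Stage 2: 32(ω_s−ω_c) = −52(ω_r−ω_c),  ω_r=0, ω_c=1
Stage 2: ω_s = 1 − (52/32)(0−1) = 21/8
  ⇒ ω_s²/ω_c² = 21/8
Coupling ω_c² = ω_r¹ ⇒ overall = 21/16 × 21/8 = 441/128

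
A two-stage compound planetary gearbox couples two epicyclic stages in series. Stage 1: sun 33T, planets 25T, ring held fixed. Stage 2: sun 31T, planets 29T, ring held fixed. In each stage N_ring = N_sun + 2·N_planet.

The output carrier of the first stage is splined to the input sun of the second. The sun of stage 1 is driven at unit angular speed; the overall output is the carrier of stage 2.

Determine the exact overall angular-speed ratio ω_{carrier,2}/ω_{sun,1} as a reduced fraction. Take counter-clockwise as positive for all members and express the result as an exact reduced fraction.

Stage 1: N_ring = 33 + 2·25 = 83
Stage 1: 33(ω_s−ω_c) = −83(ω_r−ω_c),  ω_r=0, ω_s=1
Stage 1: 33(1−ω_c) = −83(0−ω_c)  ⇒  116ω_c = 33  ⇒  ω_c = 33/116
  ⇒ ω_c¹/ω_s¹ = 33/116
Stage 2: N_ring = 31 + 2·29 = 89
Stage 2: 31(ω_s−ω_c) = −89(ω_r−ω_c),  ω_r=0, ω_s=1
Stage 2: 31(1−ω_c) = −89(0−ω_c)  ⇒  120ω_c = 31  ⇒  ω_c = 31/120
  ⇒ ω_c²/ω_s² = 31/120
Coupling ω_s² = ω_c¹ ⇒ overall = 33/116 × 31/120 = 341/4640

341/4640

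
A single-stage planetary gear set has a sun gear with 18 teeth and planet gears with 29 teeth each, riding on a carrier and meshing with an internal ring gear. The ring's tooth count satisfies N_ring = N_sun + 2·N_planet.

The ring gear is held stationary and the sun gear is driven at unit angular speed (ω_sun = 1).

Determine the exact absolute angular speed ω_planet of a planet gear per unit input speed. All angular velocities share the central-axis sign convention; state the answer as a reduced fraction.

-9/29

N_ring = 18 + 2·29 = 76
18(ω_s−ω_c) = −76(ω_r−ω_c),  ω_r=0, ω_s=1
18(1−ω_c) = −76(0−ω_c)  ⇒  94ω_c = 18  ⇒  ω_c = 9/47
sun–planet: 18·(1−9/47) = −29·(ω_p−ω_c)  ⇒  ω_p−ω_c = −(18/29)·(38/47) = -684/1363
ω_p = 9/47 − 684/1363 = -9/29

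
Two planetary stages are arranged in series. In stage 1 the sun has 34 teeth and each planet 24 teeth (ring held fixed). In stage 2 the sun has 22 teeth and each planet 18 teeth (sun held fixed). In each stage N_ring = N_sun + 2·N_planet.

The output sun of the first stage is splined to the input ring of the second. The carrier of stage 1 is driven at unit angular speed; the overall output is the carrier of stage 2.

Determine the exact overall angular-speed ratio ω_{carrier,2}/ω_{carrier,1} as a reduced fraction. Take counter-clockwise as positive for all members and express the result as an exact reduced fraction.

841/340

Stage 1: N_ring = 34 + 2·24 = 82
Stage 1: 34(ω_s−ω_c) = −82(ω_r−ω_c),  ω_r=0, ω_c=1
Stage 1: ω_s = 1 − (82/34)(0−1) = 58/17
  ⇒ ω_s¹/ω_c¹ = 58/17
Stage 2: N_ring = 22 + 2·18 = 58
Stage 2: 22(ω_s−ω_c) = −58(ω_r−ω_c),  ω_s=0, ω_r=1
Stage 2: 22(0−ω_c) = −58(1−ω_c)  ⇒  80ω_c = 58  ⇒  ω_c = 29/40
  ⇒ ω_c²/ω_r² = 29/40
Coupling ω_r² = ω_s¹ ⇒ overall = 58/17 × 29/40 = 841/340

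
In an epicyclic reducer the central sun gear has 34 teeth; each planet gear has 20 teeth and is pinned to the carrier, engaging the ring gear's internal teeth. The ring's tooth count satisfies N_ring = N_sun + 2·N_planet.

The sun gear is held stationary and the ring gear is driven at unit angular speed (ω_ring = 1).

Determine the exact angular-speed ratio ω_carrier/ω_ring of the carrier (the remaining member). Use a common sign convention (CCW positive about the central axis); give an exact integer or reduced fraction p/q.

N_ring = 34 + 2·20 = 74
34(ω_s−ω_c) = −74(ω_r−ω_c),  ω_s=0, ω_r=1
34(0−ω_c) = −74(1−ω_c)  ⇒  108ω_c = 74  ⇒  ω_c = 37/54
ω_c/ω_r = 37/54

37/54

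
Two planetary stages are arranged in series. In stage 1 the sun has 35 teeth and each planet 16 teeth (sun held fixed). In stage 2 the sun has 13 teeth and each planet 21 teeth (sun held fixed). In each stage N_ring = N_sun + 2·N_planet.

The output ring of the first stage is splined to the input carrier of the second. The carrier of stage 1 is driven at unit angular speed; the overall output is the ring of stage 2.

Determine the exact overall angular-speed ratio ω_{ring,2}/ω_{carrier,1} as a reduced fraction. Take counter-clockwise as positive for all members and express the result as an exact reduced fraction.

6936/3685

Stage 1: N_ring = 35 + 2·16 = 67
Stage 1: 35(ω_s−ω_c) = −67(ω_r−ω_c),  ω_s=0, ω_c=1
Stage 1: ω_r = 1 − (35/67)(0−1) = 102/67
  ⇒ ω_r¹/ω_c¹ = 102/67
Stage 2: N_ring = 13 + 2·21 = 55
Stage 2: 13(ω_s−ω_c) = −55(ω_r−ω_c),  ω_s=0, ω_c=1
Stage 2: ω_r = 1 − (13/55)(0−1) = 68/55
  ⇒ ω_r²/ω_c² = 68/55
Coupling ω_c² = ω_r¹ ⇒ overall = 102/67 × 68/55 = 6936/3685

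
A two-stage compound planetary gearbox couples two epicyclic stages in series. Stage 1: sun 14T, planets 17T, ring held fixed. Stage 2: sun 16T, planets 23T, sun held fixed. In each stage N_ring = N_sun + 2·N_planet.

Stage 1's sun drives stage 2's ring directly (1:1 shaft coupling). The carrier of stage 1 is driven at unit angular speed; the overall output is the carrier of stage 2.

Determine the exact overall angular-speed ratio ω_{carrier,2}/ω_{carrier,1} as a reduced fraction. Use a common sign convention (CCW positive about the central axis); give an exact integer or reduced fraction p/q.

961/273

Stage 1: N_ring = 14 + 2·17 = 48
Stage 1: 14(ω_s−ω_c) = −48(ω_r−ω_c),  ω_r=0, ω_c=1
Stage 1: ω_s = 1 − (48/14)(0−1) = 31/7
  ⇒ ω_s¹/ω_c¹ = 31/7
Stage 2: N_ring = 16 + 2·23 = 62
Stage 2: 16(ω_s−ω_c) = −62(ω_r−ω_c),  ω_s=0, ω_r=1
Stage 2: 16(0−ω_c) = −62(1−ω_c)  ⇒  78ω_c = 62  ⇒  ω_c = 31/39
  ⇒ ω_c²/ω_r² = 31/39
Coupling ω_r² = ω_s¹ ⇒ overall = 31/7 × 31/39 = 961/273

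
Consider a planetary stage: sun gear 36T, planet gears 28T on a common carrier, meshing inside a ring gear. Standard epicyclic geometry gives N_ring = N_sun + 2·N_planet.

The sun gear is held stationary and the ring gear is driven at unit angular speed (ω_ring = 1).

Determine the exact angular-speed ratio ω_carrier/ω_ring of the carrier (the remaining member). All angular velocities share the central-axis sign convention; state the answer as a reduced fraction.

N_ring = 36 + 2·28 = 92
36(ω_s−ω_c) = −92(ω_r−ω_c),  ω_s=0, ω_r=1
36(0−ω_c) = −92(1−ω_c)  ⇒  128ω_c = 92  ⇒  ω_c = 23/32
ω_c/ω_r = 23/32

23/32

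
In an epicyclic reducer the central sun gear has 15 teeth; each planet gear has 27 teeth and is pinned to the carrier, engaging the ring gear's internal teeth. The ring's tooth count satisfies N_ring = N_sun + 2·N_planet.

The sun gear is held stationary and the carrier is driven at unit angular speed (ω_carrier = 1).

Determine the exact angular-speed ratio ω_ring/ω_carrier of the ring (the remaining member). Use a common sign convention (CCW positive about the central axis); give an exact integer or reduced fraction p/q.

N_ring = 15 + 2·27 = 69
15(ω_s−ω_c) = −69(ω_r−ω_c),  ω_s=0, ω_c=1
ω_r = 1 − (15/69)(0−1) = 28/23
ω_r/ω_c = 28/23

28/23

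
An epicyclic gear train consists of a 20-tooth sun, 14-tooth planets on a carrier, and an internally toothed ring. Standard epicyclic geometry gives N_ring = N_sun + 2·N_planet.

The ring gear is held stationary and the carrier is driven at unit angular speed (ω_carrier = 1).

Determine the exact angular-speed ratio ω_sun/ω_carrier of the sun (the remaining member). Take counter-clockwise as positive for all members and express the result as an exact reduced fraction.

N_ring = 20 + 2·14 = 48
20(ω_s−ω_c) = −48(ω_r−ω_c),  ω_r=0, ω_c=1
ω_s = 1 − (48/20)(0−1) = 17/5
ω_s/ω_c = 17/5

17/5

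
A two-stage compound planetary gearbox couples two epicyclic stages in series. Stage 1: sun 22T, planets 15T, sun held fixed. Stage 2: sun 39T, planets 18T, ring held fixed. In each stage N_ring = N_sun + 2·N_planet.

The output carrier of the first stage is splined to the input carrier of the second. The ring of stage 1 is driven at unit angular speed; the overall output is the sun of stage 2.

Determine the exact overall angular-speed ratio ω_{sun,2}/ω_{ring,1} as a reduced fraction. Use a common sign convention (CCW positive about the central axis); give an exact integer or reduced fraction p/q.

Stage 1: N_ring = 22 + 2·15 = 52
Stage 1: 22(ω_s−ω_c) = −52(ω_r−ω_c),  ω_s=0, ω_r=1
Stage 1: 22(0−ω_c) = −52(1−ω_c)  ⇒  74ω_c = 52  ⇒  ω_c = 26/37
  ⇒ ω_c¹/ω_r¹ = 26/37
Stage 2: N_ring = 39 + 2·18 = 75
Stage 2: 39(ω_s−ω_c) = −75(ω_r−ω_c),  ω_r=0, ω_c=1
Stage 2: ω_s = 1 − (75/39)(0−1) = 38/13
  ⇒ ω_s²/ω_c² = 38/13
Coupling ω_c² = ω_c¹ ⇒ overall = 26/37 × 38/13 = 76/37

76/37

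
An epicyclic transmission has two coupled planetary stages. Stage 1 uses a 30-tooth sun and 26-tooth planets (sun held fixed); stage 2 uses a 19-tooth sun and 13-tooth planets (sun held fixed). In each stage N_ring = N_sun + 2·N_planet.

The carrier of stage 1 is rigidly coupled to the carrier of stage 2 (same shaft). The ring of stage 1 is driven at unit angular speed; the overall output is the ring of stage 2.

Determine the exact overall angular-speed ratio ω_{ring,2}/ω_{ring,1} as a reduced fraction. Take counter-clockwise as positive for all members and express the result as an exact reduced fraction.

328/315

Stage 1: N_ring = 30 + 2·26 = 82
Stage 1: 30(ω_s−ω_c) = −82(ω_r−ω_c),  ω_s=0, ω_r=1
Stage 1: 30(0−ω_c) = −82(1−ω_c)  ⇒  112ω_c = 82  ⇒  ω_c = 41/56
  ⇒ ω_c¹/ω_r¹ = 41/56
Stage 2: N_ring = 19 + 2·13 = 45
Stage 2: 19(ω_s−ω_c) = −45(ω_r−ω_c),  ω_s=0, ω_c=1
Stage 2: ω_r = 1 − (19/45)(0−1) = 64/45
  ⇒ ω_r²/ω_c² = 64/45
Coupling ω_c² = ω_c¹ ⇒ overall = 41/56 × 64/45 = 328/315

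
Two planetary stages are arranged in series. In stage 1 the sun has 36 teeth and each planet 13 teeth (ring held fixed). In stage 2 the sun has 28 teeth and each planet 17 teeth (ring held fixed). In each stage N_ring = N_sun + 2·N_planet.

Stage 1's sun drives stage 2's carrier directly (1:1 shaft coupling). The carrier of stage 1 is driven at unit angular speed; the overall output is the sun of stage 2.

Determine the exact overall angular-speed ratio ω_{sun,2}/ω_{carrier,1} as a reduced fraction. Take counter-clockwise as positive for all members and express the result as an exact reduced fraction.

Stage 1: N_ring = 36 + 2·13 = 62
Stage 1: 36(ω_s−ω_c) = −62(ω_r−ω_c),  ω_r=0, ω_c=1
Stage 1: ω_s = 1 − (62/36)(0−1) = 49/18
  ⇒ ω_s¹/ω_c¹ = 49/18
Stage 2: N_ring = 28 + 2·17 = 62
Stage 2: 28(ω_s−ω_c) = −62(ω_r−ω_c),  ω_r=0, ω_c=1
Stage 2: ω_s = 1 − (62/28)(0−1) = 45/14
  ⇒ ω_s²/ω_c² = 45/14
Coupling ω_c² = ω_s¹ ⇒ overall = 49/18 × 45/14 = 35/4

35/4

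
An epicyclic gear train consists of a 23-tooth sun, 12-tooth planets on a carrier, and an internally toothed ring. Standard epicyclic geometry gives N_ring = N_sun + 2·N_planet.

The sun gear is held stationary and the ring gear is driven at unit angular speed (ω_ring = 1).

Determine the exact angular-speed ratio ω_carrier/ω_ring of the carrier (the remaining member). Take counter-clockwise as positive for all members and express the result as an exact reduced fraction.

N_ring = 23 + 2·12 = 47
23(ω_s−ω_c) = −47(ω_r−ω_c),  ω_s=0, ω_r=1
23(0−ω_c) = −47(1−ω_c)  ⇒  70ω_c = 47  ⇒  ω_c = 47/70
ω_c/ω_r = 47/70

47/70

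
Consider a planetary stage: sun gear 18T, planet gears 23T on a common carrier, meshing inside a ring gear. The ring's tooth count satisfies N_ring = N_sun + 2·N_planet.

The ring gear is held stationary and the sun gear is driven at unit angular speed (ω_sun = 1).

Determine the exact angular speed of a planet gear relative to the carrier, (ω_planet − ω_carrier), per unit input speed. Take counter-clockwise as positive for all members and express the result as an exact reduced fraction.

-576/943

N_ring = 18 + 2·23 = 64
18(ω_s−ω_c) = −64(ω_r−ω_c),  ω_r=0, ω_s=1
18(1−ω_c) = −64(0−ω_c)  ⇒  82ω_c = 18  ⇒  ω_c = 9/41
sun–planet: 18·(1−9/41) = −23·(ω_p−ω_c)  ⇒  ω_p−ω_c = −(18/23)·(32/41) = -576/943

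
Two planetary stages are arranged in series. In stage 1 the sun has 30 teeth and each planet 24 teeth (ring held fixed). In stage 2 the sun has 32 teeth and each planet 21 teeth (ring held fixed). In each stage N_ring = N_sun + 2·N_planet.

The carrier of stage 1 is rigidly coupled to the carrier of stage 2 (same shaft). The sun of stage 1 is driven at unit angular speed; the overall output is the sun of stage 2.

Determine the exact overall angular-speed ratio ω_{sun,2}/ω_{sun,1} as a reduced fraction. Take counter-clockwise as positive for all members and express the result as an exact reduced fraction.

265/288

Stage 1: N_ring = 30 + 2·24 = 78
Stage 1: 30(ω_s−ω_c) = −78(ω_r−ω_c),  ω_r=0, ω_s=1
Stage 1: 30(1−ω_c) = −78(0−ω_c)  ⇒  108ω_c = 30  ⇒  ω_c = 5/18
  ⇒ ω_c¹/ω_s¹ = 5/18
Stage 2: N_ring = 32 + 2·21 = 74
Stage 2: 32(ω_s−ω_c) = −74(ω_r−ω_c),  ω_r=0, ω_c=1
Stage 2: ω_s = 1 − (74/32)(0−1) = 53/16
  ⇒ ω_s²/ω_c² = 53/16
Coupling ω_c² = ω_c¹ ⇒ overall = 5/18 × 53/16 = 265/288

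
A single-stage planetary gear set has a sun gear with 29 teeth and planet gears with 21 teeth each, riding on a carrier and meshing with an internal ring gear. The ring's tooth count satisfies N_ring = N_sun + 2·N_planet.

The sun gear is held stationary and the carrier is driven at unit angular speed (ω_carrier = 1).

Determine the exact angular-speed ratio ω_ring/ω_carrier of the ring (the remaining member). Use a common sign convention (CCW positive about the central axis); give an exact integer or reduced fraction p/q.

N_ring = 29 + 2·21 = 71
29(ω_s−ω_c) = −71(ω_r−ω_c),  ω_s=0, ω_c=1
ω_r = 1 − (29/71)(0−1) = 100/71
ω_r/ω_c = 100/71

100/71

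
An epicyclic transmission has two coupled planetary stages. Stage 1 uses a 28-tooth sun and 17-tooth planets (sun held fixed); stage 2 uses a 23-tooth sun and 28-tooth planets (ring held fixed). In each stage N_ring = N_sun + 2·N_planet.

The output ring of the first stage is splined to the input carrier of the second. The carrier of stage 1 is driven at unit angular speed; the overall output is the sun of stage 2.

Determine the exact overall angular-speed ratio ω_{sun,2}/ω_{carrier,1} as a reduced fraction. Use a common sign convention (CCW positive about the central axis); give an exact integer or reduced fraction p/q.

4590/713

Stage 1: N_ring = 28 + 2·17 = 62
Stage 1: 28(ω_s−ω_c) = −62(ω_r−ω_c),  ω_s=0, ω_c=1
Stage 1: ω_r = 1 − (28/62)(0−1) = 45/31
  ⇒ ω_r¹/ω_c¹ = 45/31
Stage 2: N_ring = 23 + 2·28 = 79
Stage 2: 23(ω_s−ω_c) = −79(ω_r−ω_c),  ω_r=0, ω_c=1
Stage 2: ω_s = 1 − (79/23)(0−1) = 102/23
  ⇒ ω_s²/ω_c² = 102/23
Coupling ω_c² = ω_r¹ ⇒ overall = 45/31 × 102/23 = 4590/713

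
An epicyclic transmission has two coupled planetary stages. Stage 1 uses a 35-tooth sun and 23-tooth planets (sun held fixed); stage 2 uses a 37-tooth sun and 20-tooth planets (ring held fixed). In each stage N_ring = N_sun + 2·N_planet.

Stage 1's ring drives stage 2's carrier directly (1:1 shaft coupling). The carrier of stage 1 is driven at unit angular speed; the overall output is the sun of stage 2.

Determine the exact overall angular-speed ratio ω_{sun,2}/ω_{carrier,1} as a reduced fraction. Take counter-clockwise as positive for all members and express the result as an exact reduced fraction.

4408/999

Stage 1: N_ring = 35 + 2·23 = 81
Stage 1: 35(ω_s−ω_c) = −81(ω_r−ω_c),  ω_s=0, ω_c=1
Stage 1: ω_r = 1 − (35/81)(0−1) = 116/81
  ⇒ ω_r¹/ω_c¹ = 116/81
Stage 2: N_ring = 37 + 2·20 = 77
Stage 2: 37(ω_s−ω_c) = −77(ω_r−ω_c),  ω_r=0, ω_c=1
Stage 2: ω_s = 1 − (77/37)(0−1) = 114/37
  ⇒ ω_s²/ω_c² = 114/37
Coupling ω_c² = ω_r¹ ⇒ overall = 116/81 × 114/37 = 4408/999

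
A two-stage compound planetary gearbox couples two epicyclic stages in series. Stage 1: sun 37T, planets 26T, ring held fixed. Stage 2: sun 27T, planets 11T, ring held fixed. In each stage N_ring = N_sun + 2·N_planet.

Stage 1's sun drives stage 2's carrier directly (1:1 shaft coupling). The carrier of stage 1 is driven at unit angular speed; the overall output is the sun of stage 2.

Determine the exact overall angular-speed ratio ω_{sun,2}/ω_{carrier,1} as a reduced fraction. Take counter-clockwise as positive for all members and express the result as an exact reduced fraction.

1064/111

Stage 1: N_ring = 37 + 2·26 = 89
Stage 1: 37(ω_s−ω_c) = −89(ω_r−ω_c),  ω_r=0, ω_c=1
Stage 1: ω_s = 1 − (89/37)(0−1) = 126/37
  ⇒ ω_s¹/ω_c¹ = 126/37
Stage 2: N_ring = 27 + 2·11 = 49
Stage 2: 27(ω_s−ω_c) = −49(ω_r−ω_c),  ω_r=0, ω_c=1
Stage 2: ω_s = 1 − (49/27)(0−1) = 76/27
  ⇒ ω_s²/ω_c² = 76/27
Coupling ω_c² = ω_s¹ ⇒ overall = 126/37 × 76/27 = 1064/111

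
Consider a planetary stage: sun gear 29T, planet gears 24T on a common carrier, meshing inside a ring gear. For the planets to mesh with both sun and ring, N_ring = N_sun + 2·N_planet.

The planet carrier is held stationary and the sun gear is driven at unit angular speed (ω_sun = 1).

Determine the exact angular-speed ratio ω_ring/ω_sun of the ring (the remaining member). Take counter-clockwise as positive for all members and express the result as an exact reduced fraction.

N_ring = 29 + 2·24 = 77
29(ω_s−ω_c) = −77(ω_r−ω_c),  ω_c=0, ω_s=1
ω_r = 0 − (29/77)(1−0) = -29/77
ω_r/ω_s = -29/77

-29/77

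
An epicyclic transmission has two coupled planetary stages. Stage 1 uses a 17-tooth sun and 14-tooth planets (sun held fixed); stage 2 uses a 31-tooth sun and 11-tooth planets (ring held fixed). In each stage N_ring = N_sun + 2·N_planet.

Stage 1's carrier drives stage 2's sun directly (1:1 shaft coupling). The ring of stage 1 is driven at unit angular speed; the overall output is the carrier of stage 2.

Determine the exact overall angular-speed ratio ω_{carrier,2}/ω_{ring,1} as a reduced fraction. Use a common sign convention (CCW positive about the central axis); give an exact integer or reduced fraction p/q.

15/56

Stage 1: N_ring = 17 + 2·14 = 45
Stage 1: 17(ω_s−ω_c) = −45(ω_r−ω_c),  ω_s=0, ω_r=1
Stage 1: 17(0−ω_c) = −45(1−ω_c)  ⇒  62ω_c = 45  ⇒  ω_c = 45/62
  ⇒ ω_c¹/ω_r¹ = 45/62
Stage 2: N_ring = 31 + 2·11 = 53
Stage 2: 31(ω_s−ω_c) = −53(ω_r−ω_c),  ω_r=0, ω_s=1
Stage 2: 31(1−ω_c) = −53(0−ω_c)  ⇒  84ω_c = 31  ⇒  ω_c = 31/84
  ⇒ ω_c²/ω_s² = 31/84
Coupling ω_s² = ω_c¹ ⇒ overall = 45/62 × 31/84 = 15/56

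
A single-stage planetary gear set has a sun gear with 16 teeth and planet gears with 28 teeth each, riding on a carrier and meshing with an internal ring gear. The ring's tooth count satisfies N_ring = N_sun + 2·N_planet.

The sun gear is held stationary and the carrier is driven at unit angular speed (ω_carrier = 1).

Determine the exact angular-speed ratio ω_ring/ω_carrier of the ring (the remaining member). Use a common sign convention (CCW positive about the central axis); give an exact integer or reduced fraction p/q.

11/9

N_ring = 16 + 2·28 = 72
16(ω_s−ω_c) = −72(ω_r−ω_c),  ω_s=0, ω_c=1
ω_r = 1 − (16/72)(0−1) = 11/9
ω_r/ω_c = 11/9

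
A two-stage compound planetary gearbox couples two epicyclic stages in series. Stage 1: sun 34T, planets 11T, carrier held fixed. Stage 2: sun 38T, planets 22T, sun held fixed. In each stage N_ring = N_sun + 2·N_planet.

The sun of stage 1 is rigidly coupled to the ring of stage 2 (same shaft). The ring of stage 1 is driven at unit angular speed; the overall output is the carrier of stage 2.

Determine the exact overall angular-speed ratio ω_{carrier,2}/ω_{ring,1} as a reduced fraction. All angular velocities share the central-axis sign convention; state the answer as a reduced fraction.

-287/255

Stage 1: N_ring = 34 + 2·11 = 56
Stage 1: 34(ω_s−ω_c) = −56(ω_r−ω_c),  ω_c=0, ω_r=1
Stage 1: ω_s = 0 − (56/34)(1−0) = -28/17
  ⇒ ω_s¹/ω_r¹ = -28/17
Stage 2: N_ring = 38 + 2·22 = 82
Stage 2: 38(ω_s−ω_c) = −82(ω_r−ω_c),  ω_s=0, ω_r=1
Stage 2: 38(0−ω_c) = −82(1−ω_c)  ⇒  120ω_c = 82  ⇒  ω_c = 41/60
  ⇒ ω_c²/ω_r² = 41/60
Coupling ω_r² = ω_s¹ ⇒ overall = -28/17 × 41/60 = -287/255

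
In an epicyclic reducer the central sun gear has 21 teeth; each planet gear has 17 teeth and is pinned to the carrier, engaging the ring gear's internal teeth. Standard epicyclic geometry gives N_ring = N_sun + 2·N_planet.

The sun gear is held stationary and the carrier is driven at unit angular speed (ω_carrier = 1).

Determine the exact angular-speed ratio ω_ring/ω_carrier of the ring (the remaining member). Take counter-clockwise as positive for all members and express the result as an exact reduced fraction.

76/55

N_ring = 21 + 2·17 = 55
21(ω_s−ω_c) = −55(ω_r−ω_c),  ω_s=0, ω_c=1
ω_r = 1 − (21/55)(0−1) = 76/55
ω_r/ω_c = 76/55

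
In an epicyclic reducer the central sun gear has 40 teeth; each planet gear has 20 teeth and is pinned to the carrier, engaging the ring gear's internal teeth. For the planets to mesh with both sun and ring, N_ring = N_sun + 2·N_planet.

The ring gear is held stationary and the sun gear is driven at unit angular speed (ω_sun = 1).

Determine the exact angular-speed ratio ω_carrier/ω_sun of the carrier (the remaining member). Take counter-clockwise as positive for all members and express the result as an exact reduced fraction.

N_ring = 40 + 2·20 = 80
40(ω_s−ω_c) = −80(ω_r−ω_c),  ω_r=0, ω_s=1
40(1−ω_c) = −80(0−ω_c)  ⇒  120ω_c = 40  ⇒  ω_c = 1/3
ω_c/ω_s = 1/3

1/3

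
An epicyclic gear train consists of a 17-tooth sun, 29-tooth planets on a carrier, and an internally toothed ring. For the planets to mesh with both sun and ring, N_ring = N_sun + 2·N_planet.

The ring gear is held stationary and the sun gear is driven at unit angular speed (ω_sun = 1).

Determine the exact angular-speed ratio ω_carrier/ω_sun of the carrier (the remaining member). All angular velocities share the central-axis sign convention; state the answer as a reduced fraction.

17/92

N_ring = 17 + 2·29 = 75
17(ω_s−ω_c) = −75(ω_r−ω_c),  ω_r=0, ω_s=1
17(1−ω_c) = −75(0−ω_c)  ⇒  92ω_c = 17  ⇒  ω_c = 17/92
ω_c/ω_s = 17/92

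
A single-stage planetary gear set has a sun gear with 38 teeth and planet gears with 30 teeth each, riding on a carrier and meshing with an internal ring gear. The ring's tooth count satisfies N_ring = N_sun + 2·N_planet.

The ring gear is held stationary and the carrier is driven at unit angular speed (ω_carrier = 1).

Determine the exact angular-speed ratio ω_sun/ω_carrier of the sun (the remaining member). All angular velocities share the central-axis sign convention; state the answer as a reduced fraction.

N_ring = 38 + 2·30 = 98
38(ω_s−ω_c) = −98(ω_r−ω_c),  ω_r=0, ω_c=1
ω_s = 1 − (98/38)(0−1) = 68/19
ω_s/ω_c = 68/19

68/19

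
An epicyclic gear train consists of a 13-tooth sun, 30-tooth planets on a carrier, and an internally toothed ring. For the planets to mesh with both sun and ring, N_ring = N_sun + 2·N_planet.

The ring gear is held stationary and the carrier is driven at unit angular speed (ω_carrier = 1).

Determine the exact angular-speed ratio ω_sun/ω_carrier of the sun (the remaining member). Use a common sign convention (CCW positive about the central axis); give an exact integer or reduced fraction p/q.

86/13

N_ring = 13 + 2·30 = 73
13(ω_s−ω_c) = −73(ω_r−ω_c),  ω_r=0, ω_c=1
ω_s = 1 − (73/13)(0−1) = 86/13
ω_s/ω_c = 86/13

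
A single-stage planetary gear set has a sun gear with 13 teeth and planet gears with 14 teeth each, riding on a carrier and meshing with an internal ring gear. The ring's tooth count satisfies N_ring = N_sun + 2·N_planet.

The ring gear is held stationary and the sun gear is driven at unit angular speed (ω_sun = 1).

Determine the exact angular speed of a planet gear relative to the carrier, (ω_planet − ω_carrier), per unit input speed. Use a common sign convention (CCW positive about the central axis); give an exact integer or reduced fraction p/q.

-533/756

N_ring = 13 + 2·14 = 41
13(ω_s−ω_c) = −41(ω_r−ω_c),  ω_r=0, ω_s=1
13(1−ω_c) = −41(0−ω_c)  ⇒  54ω_c = 13  ⇒  ω_c = 13/54
sun–planet: 13·(1−13/54) = −14·(ω_p−ω_c)  ⇒  ω_p−ω_c = −(13/14)·(41/54) = -533/756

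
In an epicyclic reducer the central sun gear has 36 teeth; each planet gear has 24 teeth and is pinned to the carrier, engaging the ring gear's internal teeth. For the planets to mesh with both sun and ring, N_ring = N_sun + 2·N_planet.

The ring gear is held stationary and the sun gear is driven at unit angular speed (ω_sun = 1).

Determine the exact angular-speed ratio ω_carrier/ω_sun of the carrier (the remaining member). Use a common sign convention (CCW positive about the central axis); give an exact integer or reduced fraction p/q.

3/10

N_ring = 36 + 2·24 = 84
36(ω_s−ω_c) = −84(ω_r−ω_c),  ω_r=0, ω_s=1
36(1−ω_c) = −84(0−ω_c)  ⇒  120ω_c = 36  ⇒  ω_c = 3/10
ω_c/ω_s = 3/10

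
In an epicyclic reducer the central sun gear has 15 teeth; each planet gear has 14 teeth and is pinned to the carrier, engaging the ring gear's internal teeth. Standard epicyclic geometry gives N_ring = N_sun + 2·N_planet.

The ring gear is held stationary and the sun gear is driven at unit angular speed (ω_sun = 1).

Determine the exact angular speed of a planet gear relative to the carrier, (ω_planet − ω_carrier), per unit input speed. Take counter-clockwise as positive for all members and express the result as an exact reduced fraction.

N_ring = 15 + 2·14 = 43
15(ω_s−ω_c) = −43(ω_r−ω_c),  ω_r=0, ω_s=1
15(1−ω_c) = −43(0−ω_c)  ⇒  58ω_c = 15  ⇒  ω_c = 15/58
sun–planet: 15·(1−15/58) = −14·(ω_p−ω_c)  ⇒  ω_p−ω_c = −(15/14)·(43/58) = -645/812

-645/812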